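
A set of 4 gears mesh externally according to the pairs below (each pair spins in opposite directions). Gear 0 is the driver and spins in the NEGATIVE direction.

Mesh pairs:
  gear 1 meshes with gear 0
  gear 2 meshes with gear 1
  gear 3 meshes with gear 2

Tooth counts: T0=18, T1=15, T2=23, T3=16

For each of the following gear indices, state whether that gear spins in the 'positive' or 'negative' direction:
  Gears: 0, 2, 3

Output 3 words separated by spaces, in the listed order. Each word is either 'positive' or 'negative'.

Answer: negative negative positive

Derivation:
Gear 0 (driver): negative (depth 0)
  gear 1: meshes with gear 0 -> depth 1 -> positive (opposite of gear 0)
  gear 2: meshes with gear 1 -> depth 2 -> negative (opposite of gear 1)
  gear 3: meshes with gear 2 -> depth 3 -> positive (opposite of gear 2)
Queried indices 0, 2, 3 -> negative, negative, positive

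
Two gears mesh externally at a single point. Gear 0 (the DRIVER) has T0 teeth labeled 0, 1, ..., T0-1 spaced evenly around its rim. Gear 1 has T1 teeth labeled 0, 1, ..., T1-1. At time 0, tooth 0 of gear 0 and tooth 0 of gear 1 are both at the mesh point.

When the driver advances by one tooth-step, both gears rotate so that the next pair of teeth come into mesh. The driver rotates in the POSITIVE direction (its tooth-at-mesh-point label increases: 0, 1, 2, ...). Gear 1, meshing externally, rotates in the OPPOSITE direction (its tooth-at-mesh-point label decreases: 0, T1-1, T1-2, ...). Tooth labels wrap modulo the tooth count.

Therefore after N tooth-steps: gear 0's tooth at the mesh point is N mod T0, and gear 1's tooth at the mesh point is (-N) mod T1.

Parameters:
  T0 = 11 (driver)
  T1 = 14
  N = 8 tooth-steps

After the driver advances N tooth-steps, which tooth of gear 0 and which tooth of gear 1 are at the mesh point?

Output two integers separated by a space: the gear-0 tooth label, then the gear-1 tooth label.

Answer: 8 6

Derivation:
Gear 0 (driver, T0=11): tooth at mesh = N mod T0
  8 = 0 * 11 + 8, so 8 mod 11 = 8
  gear 0 tooth = 8
Gear 1 (driven, T1=14): tooth at mesh = (-N) mod T1
  8 = 0 * 14 + 8, so 8 mod 14 = 8
  (-8) mod 14 = (-8) mod 14 = 14 - 8 = 6
Mesh after 8 steps: gear-0 tooth 8 meets gear-1 tooth 6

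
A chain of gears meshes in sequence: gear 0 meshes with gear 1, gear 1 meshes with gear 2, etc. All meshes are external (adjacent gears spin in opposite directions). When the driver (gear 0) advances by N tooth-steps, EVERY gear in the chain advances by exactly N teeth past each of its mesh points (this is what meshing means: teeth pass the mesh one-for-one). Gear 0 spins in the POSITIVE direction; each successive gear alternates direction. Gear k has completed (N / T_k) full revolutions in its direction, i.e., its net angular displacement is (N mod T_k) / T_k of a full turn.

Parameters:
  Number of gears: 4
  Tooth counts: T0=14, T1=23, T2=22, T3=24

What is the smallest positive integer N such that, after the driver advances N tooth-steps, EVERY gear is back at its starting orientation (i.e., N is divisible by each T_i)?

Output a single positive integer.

Answer: 42504

Derivation:
Gear k returns to start when N is a multiple of T_k.
All gears at start simultaneously when N is a common multiple of [14, 23, 22, 24]; the smallest such N is lcm(14, 23, 22, 24).
Start: lcm = T0 = 14
Fold in T1=23: gcd(14, 23) = 1; lcm(14, 23) = 14 * 23 / 1 = 322 / 1 = 322
Fold in T2=22: gcd(322, 22) = 2; lcm(322, 22) = 322 * 22 / 2 = 7084 / 2 = 3542
Fold in T3=24: gcd(3542, 24) = 2; lcm(3542, 24) = 3542 * 24 / 2 = 85008 / 2 = 42504
Full cycle length = 42504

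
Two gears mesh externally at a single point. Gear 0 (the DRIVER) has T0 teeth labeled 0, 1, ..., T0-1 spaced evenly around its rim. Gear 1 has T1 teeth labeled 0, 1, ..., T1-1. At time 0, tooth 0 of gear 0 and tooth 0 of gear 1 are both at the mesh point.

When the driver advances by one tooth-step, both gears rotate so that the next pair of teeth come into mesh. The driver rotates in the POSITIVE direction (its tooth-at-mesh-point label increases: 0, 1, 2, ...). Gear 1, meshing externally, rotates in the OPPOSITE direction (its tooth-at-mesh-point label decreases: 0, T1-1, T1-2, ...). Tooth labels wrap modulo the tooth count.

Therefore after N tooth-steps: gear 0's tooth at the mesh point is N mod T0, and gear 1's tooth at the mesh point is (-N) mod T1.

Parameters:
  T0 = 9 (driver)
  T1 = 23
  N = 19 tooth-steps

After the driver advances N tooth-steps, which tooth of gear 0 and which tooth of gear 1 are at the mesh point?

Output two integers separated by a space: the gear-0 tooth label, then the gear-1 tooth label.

Answer: 1 4

Derivation:
Gear 0 (driver, T0=9): tooth at mesh = N mod T0
  19 = 2 * 9 + 1, so 19 mod 9 = 1
  gear 0 tooth = 1
Gear 1 (driven, T1=23): tooth at mesh = (-N) mod T1
  19 = 0 * 23 + 19, so 19 mod 23 = 19
  (-19) mod 23 = (-19) mod 23 = 23 - 19 = 4
Mesh after 19 steps: gear-0 tooth 1 meets gear-1 tooth 4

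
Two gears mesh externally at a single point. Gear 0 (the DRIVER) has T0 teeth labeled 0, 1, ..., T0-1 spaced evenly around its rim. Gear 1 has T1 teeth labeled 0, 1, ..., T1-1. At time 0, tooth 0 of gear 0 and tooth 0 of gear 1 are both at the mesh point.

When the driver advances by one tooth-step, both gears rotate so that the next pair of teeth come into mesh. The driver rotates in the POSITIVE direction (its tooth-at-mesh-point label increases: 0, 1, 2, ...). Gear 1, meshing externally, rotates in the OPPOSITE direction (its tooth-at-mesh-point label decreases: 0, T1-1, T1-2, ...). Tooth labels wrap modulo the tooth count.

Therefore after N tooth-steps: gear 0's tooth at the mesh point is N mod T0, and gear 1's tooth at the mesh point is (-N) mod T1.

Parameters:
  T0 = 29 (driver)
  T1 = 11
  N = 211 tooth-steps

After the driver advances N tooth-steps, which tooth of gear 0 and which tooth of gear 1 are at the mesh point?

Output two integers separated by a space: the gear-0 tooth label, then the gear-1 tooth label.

Answer: 8 9

Derivation:
Gear 0 (driver, T0=29): tooth at mesh = N mod T0
  211 = 7 * 29 + 8, so 211 mod 29 = 8
  gear 0 tooth = 8
Gear 1 (driven, T1=11): tooth at mesh = (-N) mod T1
  211 = 19 * 11 + 2, so 211 mod 11 = 2
  (-211) mod 11 = (-2) mod 11 = 11 - 2 = 9
Mesh after 211 steps: gear-0 tooth 8 meets gear-1 tooth 9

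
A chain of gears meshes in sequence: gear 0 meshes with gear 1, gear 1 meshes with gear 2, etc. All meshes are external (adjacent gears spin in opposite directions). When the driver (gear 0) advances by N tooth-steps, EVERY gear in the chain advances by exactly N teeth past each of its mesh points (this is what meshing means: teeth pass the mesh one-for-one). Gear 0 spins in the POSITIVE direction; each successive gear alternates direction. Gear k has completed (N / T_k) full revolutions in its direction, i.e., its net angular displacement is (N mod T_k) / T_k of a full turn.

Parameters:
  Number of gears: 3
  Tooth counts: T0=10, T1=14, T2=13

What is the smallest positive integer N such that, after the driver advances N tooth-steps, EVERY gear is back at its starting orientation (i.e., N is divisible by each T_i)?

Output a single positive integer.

Gear k returns to start when N is a multiple of T_k.
All gears at start simultaneously when N is a common multiple of [10, 14, 13]; the smallest such N is lcm(10, 14, 13).
Start: lcm = T0 = 10
Fold in T1=14: gcd(10, 14) = 2; lcm(10, 14) = 10 * 14 / 2 = 140 / 2 = 70
Fold in T2=13: gcd(70, 13) = 1; lcm(70, 13) = 70 * 13 / 1 = 910 / 1 = 910
Full cycle length = 910

Answer: 910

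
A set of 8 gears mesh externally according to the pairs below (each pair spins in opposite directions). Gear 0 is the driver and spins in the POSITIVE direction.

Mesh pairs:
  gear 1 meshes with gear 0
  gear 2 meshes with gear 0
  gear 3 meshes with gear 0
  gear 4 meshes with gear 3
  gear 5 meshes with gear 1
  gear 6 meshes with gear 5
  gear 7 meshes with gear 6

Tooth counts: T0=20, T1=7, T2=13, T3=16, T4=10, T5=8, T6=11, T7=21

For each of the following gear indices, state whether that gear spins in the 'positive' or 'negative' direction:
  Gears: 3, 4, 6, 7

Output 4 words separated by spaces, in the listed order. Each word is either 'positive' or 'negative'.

Gear 0 (driver): positive (depth 0)
  gear 1: meshes with gear 0 -> depth 1 -> negative (opposite of gear 0)
  gear 2: meshes with gear 0 -> depth 1 -> negative (opposite of gear 0)
  gear 3: meshes with gear 0 -> depth 1 -> negative (opposite of gear 0)
  gear 4: meshes with gear 3 -> depth 2 -> positive (opposite of gear 3)
  gear 5: meshes with gear 1 -> depth 2 -> positive (opposite of gear 1)
  gear 6: meshes with gear 5 -> depth 3 -> negative (opposite of gear 5)
  gear 7: meshes with gear 6 -> depth 4 -> positive (opposite of gear 6)
Queried indices 3, 4, 6, 7 -> negative, positive, negative, positive

Answer: negative positive negative positive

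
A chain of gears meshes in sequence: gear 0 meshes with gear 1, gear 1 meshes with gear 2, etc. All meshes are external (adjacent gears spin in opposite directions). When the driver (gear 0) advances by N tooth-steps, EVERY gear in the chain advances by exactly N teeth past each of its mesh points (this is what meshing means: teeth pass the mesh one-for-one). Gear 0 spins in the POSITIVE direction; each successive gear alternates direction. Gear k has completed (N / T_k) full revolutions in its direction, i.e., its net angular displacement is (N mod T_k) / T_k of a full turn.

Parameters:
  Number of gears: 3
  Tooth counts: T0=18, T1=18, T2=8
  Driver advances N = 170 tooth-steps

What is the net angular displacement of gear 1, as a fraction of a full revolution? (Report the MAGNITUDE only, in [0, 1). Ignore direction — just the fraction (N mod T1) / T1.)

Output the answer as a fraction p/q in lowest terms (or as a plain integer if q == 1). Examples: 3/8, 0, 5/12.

Answer: 4/9

Derivation:
Chain of 3 gears, tooth counts: [18, 18, 8]
  gear 0: T0=18, direction=positive, advance = 170 mod 18 = 8 teeth = 8/18 turn
  gear 1: T1=18, direction=negative, advance = 170 mod 18 = 8 teeth = 8/18 turn
  gear 2: T2=8, direction=positive, advance = 170 mod 8 = 2 teeth = 2/8 turn
Gear 1: 170 mod 18 = 8
Fraction = 8 / 18 = 4/9 (gcd(8,18)=2) = 4/9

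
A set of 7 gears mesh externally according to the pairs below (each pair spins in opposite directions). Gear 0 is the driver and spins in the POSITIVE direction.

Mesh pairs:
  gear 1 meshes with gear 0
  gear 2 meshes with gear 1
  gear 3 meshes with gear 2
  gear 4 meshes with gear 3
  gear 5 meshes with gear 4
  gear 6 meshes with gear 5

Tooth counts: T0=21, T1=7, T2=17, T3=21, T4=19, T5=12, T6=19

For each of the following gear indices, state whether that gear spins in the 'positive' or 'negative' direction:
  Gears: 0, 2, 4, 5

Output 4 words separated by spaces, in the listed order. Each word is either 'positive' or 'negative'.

Gear 0 (driver): positive (depth 0)
  gear 1: meshes with gear 0 -> depth 1 -> negative (opposite of gear 0)
  gear 2: meshes with gear 1 -> depth 2 -> positive (opposite of gear 1)
  gear 3: meshes with gear 2 -> depth 3 -> negative (opposite of gear 2)
  gear 4: meshes with gear 3 -> depth 4 -> positive (opposite of gear 3)
  gear 5: meshes with gear 4 -> depth 5 -> negative (opposite of gear 4)
  gear 6: meshes with gear 5 -> depth 6 -> positive (opposite of gear 5)
Queried indices 0, 2, 4, 5 -> positive, positive, positive, negative

Answer: positive positive positive negative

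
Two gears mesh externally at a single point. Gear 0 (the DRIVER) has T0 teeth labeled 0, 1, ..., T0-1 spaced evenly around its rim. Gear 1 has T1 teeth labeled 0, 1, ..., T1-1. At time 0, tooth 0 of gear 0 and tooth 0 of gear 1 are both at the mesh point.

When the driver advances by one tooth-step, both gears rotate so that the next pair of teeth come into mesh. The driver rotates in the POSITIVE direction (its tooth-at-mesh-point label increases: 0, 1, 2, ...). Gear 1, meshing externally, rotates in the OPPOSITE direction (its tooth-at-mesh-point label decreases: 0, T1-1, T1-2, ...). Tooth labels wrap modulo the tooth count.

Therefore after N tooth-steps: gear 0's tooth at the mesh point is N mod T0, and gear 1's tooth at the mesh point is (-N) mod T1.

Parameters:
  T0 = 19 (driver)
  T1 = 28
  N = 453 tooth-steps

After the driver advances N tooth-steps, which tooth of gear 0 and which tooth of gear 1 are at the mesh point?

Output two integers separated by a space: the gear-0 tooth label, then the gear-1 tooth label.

Gear 0 (driver, T0=19): tooth at mesh = N mod T0
  453 = 23 * 19 + 16, so 453 mod 19 = 16
  gear 0 tooth = 16
Gear 1 (driven, T1=28): tooth at mesh = (-N) mod T1
  453 = 16 * 28 + 5, so 453 mod 28 = 5
  (-453) mod 28 = (-5) mod 28 = 28 - 5 = 23
Mesh after 453 steps: gear-0 tooth 16 meets gear-1 tooth 23

Answer: 16 23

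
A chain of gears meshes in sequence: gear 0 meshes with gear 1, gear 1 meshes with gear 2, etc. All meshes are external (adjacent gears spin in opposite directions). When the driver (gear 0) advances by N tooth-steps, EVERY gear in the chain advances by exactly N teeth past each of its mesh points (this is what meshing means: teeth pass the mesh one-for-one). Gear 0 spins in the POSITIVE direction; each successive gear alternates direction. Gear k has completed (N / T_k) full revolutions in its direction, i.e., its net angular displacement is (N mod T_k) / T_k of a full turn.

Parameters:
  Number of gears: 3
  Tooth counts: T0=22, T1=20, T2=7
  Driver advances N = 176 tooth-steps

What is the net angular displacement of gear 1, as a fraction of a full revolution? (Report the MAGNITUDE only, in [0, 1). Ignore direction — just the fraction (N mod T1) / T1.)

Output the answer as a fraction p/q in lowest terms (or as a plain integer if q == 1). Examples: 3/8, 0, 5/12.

Answer: 4/5

Derivation:
Chain of 3 gears, tooth counts: [22, 20, 7]
  gear 0: T0=22, direction=positive, advance = 176 mod 22 = 0 teeth = 0/22 turn
  gear 1: T1=20, direction=negative, advance = 176 mod 20 = 16 teeth = 16/20 turn
  gear 2: T2=7, direction=positive, advance = 176 mod 7 = 1 teeth = 1/7 turn
Gear 1: 176 mod 20 = 16
Fraction = 16 / 20 = 4/5 (gcd(16,20)=4) = 4/5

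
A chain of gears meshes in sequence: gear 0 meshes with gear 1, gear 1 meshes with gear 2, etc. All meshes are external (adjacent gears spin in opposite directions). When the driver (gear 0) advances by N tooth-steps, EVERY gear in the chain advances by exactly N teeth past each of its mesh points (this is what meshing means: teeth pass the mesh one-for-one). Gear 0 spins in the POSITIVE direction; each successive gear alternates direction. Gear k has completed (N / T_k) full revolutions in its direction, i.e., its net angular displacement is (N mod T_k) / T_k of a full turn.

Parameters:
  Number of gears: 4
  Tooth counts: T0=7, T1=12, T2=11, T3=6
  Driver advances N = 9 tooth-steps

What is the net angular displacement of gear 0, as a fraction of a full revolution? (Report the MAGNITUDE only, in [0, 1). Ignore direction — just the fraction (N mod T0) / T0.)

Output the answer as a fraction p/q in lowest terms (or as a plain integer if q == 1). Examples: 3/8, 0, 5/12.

Answer: 2/7

Derivation:
Chain of 4 gears, tooth counts: [7, 12, 11, 6]
  gear 0: T0=7, direction=positive, advance = 9 mod 7 = 2 teeth = 2/7 turn
  gear 1: T1=12, direction=negative, advance = 9 mod 12 = 9 teeth = 9/12 turn
  gear 2: T2=11, direction=positive, advance = 9 mod 11 = 9 teeth = 9/11 turn
  gear 3: T3=6, direction=negative, advance = 9 mod 6 = 3 teeth = 3/6 turn
Gear 0: 9 mod 7 = 2
Fraction = 2 / 7 = 2/7 (gcd(2,7)=1) = 2/7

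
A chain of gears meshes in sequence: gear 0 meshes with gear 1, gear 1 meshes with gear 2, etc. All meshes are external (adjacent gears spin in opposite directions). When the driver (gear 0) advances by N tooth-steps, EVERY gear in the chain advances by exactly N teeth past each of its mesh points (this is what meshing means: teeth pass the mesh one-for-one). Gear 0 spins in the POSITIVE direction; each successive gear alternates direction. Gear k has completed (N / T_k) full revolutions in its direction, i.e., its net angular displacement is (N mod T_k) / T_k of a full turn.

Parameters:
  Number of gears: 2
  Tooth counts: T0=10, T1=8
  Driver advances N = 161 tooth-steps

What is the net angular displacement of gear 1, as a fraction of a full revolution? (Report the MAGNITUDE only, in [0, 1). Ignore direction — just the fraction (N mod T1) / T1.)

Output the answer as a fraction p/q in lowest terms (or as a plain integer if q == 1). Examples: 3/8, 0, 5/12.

Answer: 1/8

Derivation:
Chain of 2 gears, tooth counts: [10, 8]
  gear 0: T0=10, direction=positive, advance = 161 mod 10 = 1 teeth = 1/10 turn
  gear 1: T1=8, direction=negative, advance = 161 mod 8 = 1 teeth = 1/8 turn
Gear 1: 161 mod 8 = 1
Fraction = 1 / 8 = 1/8 (gcd(1,8)=1) = 1/8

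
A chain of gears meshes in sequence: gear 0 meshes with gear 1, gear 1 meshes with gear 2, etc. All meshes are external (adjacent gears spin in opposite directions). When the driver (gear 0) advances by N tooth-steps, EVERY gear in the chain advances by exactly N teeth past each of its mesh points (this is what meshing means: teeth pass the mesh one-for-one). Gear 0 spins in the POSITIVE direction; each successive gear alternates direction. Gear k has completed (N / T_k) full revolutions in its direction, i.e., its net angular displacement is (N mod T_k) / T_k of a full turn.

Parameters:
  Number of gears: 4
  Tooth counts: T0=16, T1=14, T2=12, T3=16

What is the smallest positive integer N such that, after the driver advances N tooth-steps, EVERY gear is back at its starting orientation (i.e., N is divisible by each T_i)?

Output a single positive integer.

Gear k returns to start when N is a multiple of T_k.
All gears at start simultaneously when N is a common multiple of [16, 14, 12, 16]; the smallest such N is lcm(16, 14, 12, 16).
Start: lcm = T0 = 16
Fold in T1=14: gcd(16, 14) = 2; lcm(16, 14) = 16 * 14 / 2 = 224 / 2 = 112
Fold in T2=12: gcd(112, 12) = 4; lcm(112, 12) = 112 * 12 / 4 = 1344 / 4 = 336
Fold in T3=16: gcd(336, 16) = 16; lcm(336, 16) = 336 * 16 / 16 = 5376 / 16 = 336
Full cycle length = 336

Answer: 336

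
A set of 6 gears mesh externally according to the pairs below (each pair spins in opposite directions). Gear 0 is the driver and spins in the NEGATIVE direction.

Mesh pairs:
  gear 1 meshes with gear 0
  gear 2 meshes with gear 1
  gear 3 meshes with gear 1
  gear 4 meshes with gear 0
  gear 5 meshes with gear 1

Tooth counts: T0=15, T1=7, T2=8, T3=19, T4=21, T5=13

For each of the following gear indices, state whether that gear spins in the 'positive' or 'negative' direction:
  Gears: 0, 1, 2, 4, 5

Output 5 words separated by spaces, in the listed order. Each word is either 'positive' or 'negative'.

Gear 0 (driver): negative (depth 0)
  gear 1: meshes with gear 0 -> depth 1 -> positive (opposite of gear 0)
  gear 2: meshes with gear 1 -> depth 2 -> negative (opposite of gear 1)
  gear 3: meshes with gear 1 -> depth 2 -> negative (opposite of gear 1)
  gear 4: meshes with gear 0 -> depth 1 -> positive (opposite of gear 0)
  gear 5: meshes with gear 1 -> depth 2 -> negative (opposite of gear 1)
Queried indices 0, 1, 2, 4, 5 -> negative, positive, negative, positive, negative

Answer: negative positive negative positive negative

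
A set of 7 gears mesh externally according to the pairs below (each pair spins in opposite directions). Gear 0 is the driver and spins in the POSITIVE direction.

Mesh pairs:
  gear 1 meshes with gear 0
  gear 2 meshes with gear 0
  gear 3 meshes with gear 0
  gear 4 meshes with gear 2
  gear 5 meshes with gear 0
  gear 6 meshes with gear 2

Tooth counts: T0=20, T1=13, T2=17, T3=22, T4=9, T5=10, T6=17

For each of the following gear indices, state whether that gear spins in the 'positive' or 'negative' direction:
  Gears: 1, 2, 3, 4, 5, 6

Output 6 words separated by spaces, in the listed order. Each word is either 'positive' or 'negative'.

Answer: negative negative negative positive negative positive

Derivation:
Gear 0 (driver): positive (depth 0)
  gear 1: meshes with gear 0 -> depth 1 -> negative (opposite of gear 0)
  gear 2: meshes with gear 0 -> depth 1 -> negative (opposite of gear 0)
  gear 3: meshes with gear 0 -> depth 1 -> negative (opposite of gear 0)
  gear 4: meshes with gear 2 -> depth 2 -> positive (opposite of gear 2)
  gear 5: meshes with gear 0 -> depth 1 -> negative (opposite of gear 0)
  gear 6: meshes with gear 2 -> depth 2 -> positive (opposite of gear 2)
Queried indices 1, 2, 3, 4, 5, 6 -> negative, negative, negative, positive, negative, positive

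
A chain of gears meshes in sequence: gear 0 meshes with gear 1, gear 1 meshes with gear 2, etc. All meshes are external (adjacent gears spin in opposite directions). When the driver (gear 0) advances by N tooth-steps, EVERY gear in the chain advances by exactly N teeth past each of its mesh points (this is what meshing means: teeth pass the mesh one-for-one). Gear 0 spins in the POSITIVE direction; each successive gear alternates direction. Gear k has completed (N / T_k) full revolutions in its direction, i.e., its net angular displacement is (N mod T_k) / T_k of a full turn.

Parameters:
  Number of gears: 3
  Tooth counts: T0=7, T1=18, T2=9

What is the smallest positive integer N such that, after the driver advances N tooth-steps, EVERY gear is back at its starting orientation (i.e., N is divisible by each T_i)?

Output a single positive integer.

Answer: 126

Derivation:
Gear k returns to start when N is a multiple of T_k.
All gears at start simultaneously when N is a common multiple of [7, 18, 9]; the smallest such N is lcm(7, 18, 9).
Start: lcm = T0 = 7
Fold in T1=18: gcd(7, 18) = 1; lcm(7, 18) = 7 * 18 / 1 = 126 / 1 = 126
Fold in T2=9: gcd(126, 9) = 9; lcm(126, 9) = 126 * 9 / 9 = 1134 / 9 = 126
Full cycle length = 126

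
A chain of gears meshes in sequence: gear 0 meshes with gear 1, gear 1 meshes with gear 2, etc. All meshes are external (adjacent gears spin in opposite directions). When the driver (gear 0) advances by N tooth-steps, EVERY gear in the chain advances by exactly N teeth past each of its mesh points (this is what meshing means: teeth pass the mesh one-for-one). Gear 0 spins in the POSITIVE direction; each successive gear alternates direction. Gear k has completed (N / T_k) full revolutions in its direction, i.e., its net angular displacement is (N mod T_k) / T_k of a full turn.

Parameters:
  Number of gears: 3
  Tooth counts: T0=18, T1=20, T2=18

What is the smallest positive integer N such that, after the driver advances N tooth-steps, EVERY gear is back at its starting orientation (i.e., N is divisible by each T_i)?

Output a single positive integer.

Gear k returns to start when N is a multiple of T_k.
All gears at start simultaneously when N is a common multiple of [18, 20, 18]; the smallest such N is lcm(18, 20, 18).
Start: lcm = T0 = 18
Fold in T1=20: gcd(18, 20) = 2; lcm(18, 20) = 18 * 20 / 2 = 360 / 2 = 180
Fold in T2=18: gcd(180, 18) = 18; lcm(180, 18) = 180 * 18 / 18 = 3240 / 18 = 180
Full cycle length = 180

Answer: 180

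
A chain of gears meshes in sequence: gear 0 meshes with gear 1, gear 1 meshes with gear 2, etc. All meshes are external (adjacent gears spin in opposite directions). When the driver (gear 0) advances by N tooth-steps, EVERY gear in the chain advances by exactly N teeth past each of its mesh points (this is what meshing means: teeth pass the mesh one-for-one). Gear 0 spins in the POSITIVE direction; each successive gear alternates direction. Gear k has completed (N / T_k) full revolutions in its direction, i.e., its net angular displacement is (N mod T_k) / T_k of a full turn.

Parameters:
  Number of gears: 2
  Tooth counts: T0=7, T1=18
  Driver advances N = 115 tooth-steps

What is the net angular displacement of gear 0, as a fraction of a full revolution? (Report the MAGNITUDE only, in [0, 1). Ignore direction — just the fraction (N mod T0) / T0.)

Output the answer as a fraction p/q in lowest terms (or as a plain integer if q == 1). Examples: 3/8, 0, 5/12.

Chain of 2 gears, tooth counts: [7, 18]
  gear 0: T0=7, direction=positive, advance = 115 mod 7 = 3 teeth = 3/7 turn
  gear 1: T1=18, direction=negative, advance = 115 mod 18 = 7 teeth = 7/18 turn
Gear 0: 115 mod 7 = 3
Fraction = 3 / 7 = 3/7 (gcd(3,7)=1) = 3/7

Answer: 3/7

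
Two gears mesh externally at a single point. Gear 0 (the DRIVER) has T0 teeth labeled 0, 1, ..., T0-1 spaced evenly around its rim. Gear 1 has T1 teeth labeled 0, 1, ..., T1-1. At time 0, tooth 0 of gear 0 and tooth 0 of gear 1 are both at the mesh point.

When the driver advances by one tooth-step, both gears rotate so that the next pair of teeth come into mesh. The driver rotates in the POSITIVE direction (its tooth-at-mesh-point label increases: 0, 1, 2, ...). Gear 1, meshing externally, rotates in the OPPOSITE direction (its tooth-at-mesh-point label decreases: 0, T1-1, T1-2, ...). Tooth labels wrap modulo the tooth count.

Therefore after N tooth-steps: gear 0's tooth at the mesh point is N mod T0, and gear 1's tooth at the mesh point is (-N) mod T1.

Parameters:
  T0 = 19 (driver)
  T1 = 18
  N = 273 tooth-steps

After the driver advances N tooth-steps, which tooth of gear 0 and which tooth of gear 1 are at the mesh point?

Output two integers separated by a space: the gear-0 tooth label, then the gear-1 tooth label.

Gear 0 (driver, T0=19): tooth at mesh = N mod T0
  273 = 14 * 19 + 7, so 273 mod 19 = 7
  gear 0 tooth = 7
Gear 1 (driven, T1=18): tooth at mesh = (-N) mod T1
  273 = 15 * 18 + 3, so 273 mod 18 = 3
  (-273) mod 18 = (-3) mod 18 = 18 - 3 = 15
Mesh after 273 steps: gear-0 tooth 7 meets gear-1 tooth 15

Answer: 7 15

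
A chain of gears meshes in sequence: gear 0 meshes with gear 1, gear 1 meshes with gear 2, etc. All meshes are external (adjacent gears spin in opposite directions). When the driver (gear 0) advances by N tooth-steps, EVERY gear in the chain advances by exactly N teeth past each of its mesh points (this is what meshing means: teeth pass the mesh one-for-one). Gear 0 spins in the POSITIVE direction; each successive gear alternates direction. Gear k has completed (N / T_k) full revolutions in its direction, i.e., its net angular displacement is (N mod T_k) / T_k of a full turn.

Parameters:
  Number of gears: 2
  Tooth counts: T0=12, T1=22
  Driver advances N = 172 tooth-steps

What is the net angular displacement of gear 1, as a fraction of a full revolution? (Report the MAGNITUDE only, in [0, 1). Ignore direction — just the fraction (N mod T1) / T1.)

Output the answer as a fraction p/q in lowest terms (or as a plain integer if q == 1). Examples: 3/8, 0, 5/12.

Chain of 2 gears, tooth counts: [12, 22]
  gear 0: T0=12, direction=positive, advance = 172 mod 12 = 4 teeth = 4/12 turn
  gear 1: T1=22, direction=negative, advance = 172 mod 22 = 18 teeth = 18/22 turn
Gear 1: 172 mod 22 = 18
Fraction = 18 / 22 = 9/11 (gcd(18,22)=2) = 9/11

Answer: 9/11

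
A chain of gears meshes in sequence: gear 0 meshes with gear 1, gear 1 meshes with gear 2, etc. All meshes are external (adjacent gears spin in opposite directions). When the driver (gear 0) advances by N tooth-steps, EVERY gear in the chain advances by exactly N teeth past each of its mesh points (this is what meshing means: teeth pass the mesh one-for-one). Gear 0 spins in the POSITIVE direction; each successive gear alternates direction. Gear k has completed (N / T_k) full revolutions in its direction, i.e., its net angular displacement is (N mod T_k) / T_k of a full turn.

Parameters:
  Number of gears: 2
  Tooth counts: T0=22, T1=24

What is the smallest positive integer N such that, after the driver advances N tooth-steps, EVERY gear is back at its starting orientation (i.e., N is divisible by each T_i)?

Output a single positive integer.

Answer: 264

Derivation:
Gear k returns to start when N is a multiple of T_k.
All gears at start simultaneously when N is a common multiple of [22, 24]; the smallest such N is lcm(22, 24).
Start: lcm = T0 = 22
Fold in T1=24: gcd(22, 24) = 2; lcm(22, 24) = 22 * 24 / 2 = 528 / 2 = 264
Full cycle length = 264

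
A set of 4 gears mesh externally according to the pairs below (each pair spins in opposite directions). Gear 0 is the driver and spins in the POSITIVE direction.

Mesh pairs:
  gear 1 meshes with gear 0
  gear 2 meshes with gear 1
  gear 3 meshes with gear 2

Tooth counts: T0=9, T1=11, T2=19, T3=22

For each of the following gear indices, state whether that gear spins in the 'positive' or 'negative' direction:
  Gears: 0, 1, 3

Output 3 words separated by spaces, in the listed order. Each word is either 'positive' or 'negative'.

Answer: positive negative negative

Derivation:
Gear 0 (driver): positive (depth 0)
  gear 1: meshes with gear 0 -> depth 1 -> negative (opposite of gear 0)
  gear 2: meshes with gear 1 -> depth 2 -> positive (opposite of gear 1)
  gear 3: meshes with gear 2 -> depth 3 -> negative (opposite of gear 2)
Queried indices 0, 1, 3 -> positive, negative, negative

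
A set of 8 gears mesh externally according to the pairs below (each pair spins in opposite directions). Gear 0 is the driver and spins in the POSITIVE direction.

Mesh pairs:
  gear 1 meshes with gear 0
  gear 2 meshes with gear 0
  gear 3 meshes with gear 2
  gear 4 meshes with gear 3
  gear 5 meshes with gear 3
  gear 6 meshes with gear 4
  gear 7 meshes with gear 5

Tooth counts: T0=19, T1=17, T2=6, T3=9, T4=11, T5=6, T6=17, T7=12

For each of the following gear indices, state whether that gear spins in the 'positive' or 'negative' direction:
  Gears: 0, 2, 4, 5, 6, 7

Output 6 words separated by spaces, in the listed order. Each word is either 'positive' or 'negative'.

Gear 0 (driver): positive (depth 0)
  gear 1: meshes with gear 0 -> depth 1 -> negative (opposite of gear 0)
  gear 2: meshes with gear 0 -> depth 1 -> negative (opposite of gear 0)
  gear 3: meshes with gear 2 -> depth 2 -> positive (opposite of gear 2)
  gear 4: meshes with gear 3 -> depth 3 -> negative (opposite of gear 3)
  gear 5: meshes with gear 3 -> depth 3 -> negative (opposite of gear 3)
  gear 6: meshes with gear 4 -> depth 4 -> positive (opposite of gear 4)
  gear 7: meshes with gear 5 -> depth 4 -> positive (opposite of gear 5)
Queried indices 0, 2, 4, 5, 6, 7 -> positive, negative, negative, negative, positive, positive

Answer: positive negative negative negative positive positive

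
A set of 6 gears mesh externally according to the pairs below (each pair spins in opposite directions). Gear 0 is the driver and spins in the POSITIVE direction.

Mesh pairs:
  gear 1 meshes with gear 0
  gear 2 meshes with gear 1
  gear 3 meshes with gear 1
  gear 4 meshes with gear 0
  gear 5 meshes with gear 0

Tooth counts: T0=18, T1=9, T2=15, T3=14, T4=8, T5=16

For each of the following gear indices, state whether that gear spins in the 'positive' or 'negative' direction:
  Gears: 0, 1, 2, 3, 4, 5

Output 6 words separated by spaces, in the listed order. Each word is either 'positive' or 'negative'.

Gear 0 (driver): positive (depth 0)
  gear 1: meshes with gear 0 -> depth 1 -> negative (opposite of gear 0)
  gear 2: meshes with gear 1 -> depth 2 -> positive (opposite of gear 1)
  gear 3: meshes with gear 1 -> depth 2 -> positive (opposite of gear 1)
  gear 4: meshes with gear 0 -> depth 1 -> negative (opposite of gear 0)
  gear 5: meshes with gear 0 -> depth 1 -> negative (opposite of gear 0)
Queried indices 0, 1, 2, 3, 4, 5 -> positive, negative, positive, positive, negative, negative

Answer: positive negative positive positive negative negative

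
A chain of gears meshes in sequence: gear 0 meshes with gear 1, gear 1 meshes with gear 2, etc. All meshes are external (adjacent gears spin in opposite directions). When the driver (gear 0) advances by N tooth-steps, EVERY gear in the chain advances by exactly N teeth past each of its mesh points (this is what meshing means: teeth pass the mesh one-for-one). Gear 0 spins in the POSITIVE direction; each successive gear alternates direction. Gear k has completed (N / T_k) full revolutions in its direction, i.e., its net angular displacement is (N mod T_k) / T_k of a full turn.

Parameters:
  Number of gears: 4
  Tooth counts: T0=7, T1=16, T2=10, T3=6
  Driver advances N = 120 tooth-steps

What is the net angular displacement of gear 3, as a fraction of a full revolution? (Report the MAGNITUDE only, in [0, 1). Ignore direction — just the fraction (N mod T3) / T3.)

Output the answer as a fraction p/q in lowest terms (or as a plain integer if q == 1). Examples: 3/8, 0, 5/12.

Chain of 4 gears, tooth counts: [7, 16, 10, 6]
  gear 0: T0=7, direction=positive, advance = 120 mod 7 = 1 teeth = 1/7 turn
  gear 1: T1=16, direction=negative, advance = 120 mod 16 = 8 teeth = 8/16 turn
  gear 2: T2=10, direction=positive, advance = 120 mod 10 = 0 teeth = 0/10 turn
  gear 3: T3=6, direction=negative, advance = 120 mod 6 = 0 teeth = 0/6 turn
Gear 3: 120 mod 6 = 0
Fraction = 0 / 6 = 0/1 (gcd(0,6)=6) = 0

Answer: 0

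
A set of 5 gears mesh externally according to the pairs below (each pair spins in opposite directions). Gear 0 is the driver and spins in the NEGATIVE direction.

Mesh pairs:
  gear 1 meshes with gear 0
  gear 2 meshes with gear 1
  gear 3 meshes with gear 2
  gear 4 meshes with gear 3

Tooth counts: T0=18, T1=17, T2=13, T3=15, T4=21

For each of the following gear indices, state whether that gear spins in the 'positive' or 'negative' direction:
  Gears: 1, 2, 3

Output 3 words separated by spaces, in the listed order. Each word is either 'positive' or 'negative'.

Gear 0 (driver): negative (depth 0)
  gear 1: meshes with gear 0 -> depth 1 -> positive (opposite of gear 0)
  gear 2: meshes with gear 1 -> depth 2 -> negative (opposite of gear 1)
  gear 3: meshes with gear 2 -> depth 3 -> positive (opposite of gear 2)
  gear 4: meshes with gear 3 -> depth 4 -> negative (opposite of gear 3)
Queried indices 1, 2, 3 -> positive, negative, positive

Answer: positive negative positive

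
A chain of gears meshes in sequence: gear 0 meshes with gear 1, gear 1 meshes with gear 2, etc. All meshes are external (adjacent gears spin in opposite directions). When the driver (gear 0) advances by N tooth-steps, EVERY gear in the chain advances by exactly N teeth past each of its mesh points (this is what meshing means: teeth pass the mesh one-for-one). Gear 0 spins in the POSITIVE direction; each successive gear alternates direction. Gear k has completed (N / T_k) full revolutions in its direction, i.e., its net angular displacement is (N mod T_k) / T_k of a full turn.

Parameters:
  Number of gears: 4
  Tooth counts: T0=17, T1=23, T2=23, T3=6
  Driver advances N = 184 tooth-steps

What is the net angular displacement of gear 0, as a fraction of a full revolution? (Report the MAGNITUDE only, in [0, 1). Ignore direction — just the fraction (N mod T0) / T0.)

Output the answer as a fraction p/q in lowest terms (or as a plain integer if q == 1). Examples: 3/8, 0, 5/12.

Chain of 4 gears, tooth counts: [17, 23, 23, 6]
  gear 0: T0=17, direction=positive, advance = 184 mod 17 = 14 teeth = 14/17 turn
  gear 1: T1=23, direction=negative, advance = 184 mod 23 = 0 teeth = 0/23 turn
  gear 2: T2=23, direction=positive, advance = 184 mod 23 = 0 teeth = 0/23 turn
  gear 3: T3=6, direction=negative, advance = 184 mod 6 = 4 teeth = 4/6 turn
Gear 0: 184 mod 17 = 14
Fraction = 14 / 17 = 14/17 (gcd(14,17)=1) = 14/17

Answer: 14/17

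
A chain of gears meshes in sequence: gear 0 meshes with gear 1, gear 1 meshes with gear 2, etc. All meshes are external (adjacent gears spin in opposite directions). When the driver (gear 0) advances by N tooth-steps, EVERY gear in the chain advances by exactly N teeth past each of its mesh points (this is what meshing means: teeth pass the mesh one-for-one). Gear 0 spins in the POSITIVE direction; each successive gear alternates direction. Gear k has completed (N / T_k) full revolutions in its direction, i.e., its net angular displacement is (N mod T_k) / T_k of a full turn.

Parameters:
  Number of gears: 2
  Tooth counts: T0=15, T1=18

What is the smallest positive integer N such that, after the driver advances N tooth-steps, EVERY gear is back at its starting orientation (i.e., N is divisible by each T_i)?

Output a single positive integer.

Gear k returns to start when N is a multiple of T_k.
All gears at start simultaneously when N is a common multiple of [15, 18]; the smallest such N is lcm(15, 18).
Start: lcm = T0 = 15
Fold in T1=18: gcd(15, 18) = 3; lcm(15, 18) = 15 * 18 / 3 = 270 / 3 = 90
Full cycle length = 90

Answer: 90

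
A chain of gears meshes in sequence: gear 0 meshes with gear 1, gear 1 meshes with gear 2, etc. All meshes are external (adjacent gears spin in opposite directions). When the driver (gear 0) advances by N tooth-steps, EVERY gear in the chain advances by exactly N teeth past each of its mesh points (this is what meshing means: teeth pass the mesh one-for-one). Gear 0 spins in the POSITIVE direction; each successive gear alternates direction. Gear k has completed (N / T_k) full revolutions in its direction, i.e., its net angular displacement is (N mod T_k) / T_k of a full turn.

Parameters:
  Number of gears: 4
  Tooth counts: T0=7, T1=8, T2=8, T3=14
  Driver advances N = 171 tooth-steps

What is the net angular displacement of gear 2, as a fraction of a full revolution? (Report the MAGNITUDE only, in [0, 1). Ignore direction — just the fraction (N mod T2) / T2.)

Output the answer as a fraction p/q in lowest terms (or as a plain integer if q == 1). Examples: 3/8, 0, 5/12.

Chain of 4 gears, tooth counts: [7, 8, 8, 14]
  gear 0: T0=7, direction=positive, advance = 171 mod 7 = 3 teeth = 3/7 turn
  gear 1: T1=8, direction=negative, advance = 171 mod 8 = 3 teeth = 3/8 turn
  gear 2: T2=8, direction=positive, advance = 171 mod 8 = 3 teeth = 3/8 turn
  gear 3: T3=14, direction=negative, advance = 171 mod 14 = 3 teeth = 3/14 turn
Gear 2: 171 mod 8 = 3
Fraction = 3 / 8 = 3/8 (gcd(3,8)=1) = 3/8

Answer: 3/8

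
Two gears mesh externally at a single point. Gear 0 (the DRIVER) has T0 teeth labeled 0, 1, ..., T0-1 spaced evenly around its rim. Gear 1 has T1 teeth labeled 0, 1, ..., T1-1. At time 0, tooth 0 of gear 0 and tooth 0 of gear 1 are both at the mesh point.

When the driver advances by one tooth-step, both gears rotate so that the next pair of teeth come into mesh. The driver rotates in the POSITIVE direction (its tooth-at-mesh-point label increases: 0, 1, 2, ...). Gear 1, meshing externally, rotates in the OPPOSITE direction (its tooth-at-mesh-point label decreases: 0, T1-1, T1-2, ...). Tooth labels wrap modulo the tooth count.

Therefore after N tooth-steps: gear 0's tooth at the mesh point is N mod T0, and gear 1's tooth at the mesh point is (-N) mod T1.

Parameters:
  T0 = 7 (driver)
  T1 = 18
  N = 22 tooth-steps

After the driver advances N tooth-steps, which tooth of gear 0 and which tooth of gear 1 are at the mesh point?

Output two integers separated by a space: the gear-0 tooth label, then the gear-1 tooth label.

Answer: 1 14

Derivation:
Gear 0 (driver, T0=7): tooth at mesh = N mod T0
  22 = 3 * 7 + 1, so 22 mod 7 = 1
  gear 0 tooth = 1
Gear 1 (driven, T1=18): tooth at mesh = (-N) mod T1
  22 = 1 * 18 + 4, so 22 mod 18 = 4
  (-22) mod 18 = (-4) mod 18 = 18 - 4 = 14
Mesh after 22 steps: gear-0 tooth 1 meets gear-1 tooth 14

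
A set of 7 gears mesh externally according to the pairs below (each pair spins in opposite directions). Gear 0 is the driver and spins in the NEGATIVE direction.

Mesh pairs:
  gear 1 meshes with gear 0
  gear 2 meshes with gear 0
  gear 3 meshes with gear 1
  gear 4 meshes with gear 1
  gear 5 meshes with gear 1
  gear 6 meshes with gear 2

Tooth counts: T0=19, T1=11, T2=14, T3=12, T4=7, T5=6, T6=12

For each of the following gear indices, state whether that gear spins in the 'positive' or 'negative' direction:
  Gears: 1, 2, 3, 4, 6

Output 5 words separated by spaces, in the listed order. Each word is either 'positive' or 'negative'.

Answer: positive positive negative negative negative

Derivation:
Gear 0 (driver): negative (depth 0)
  gear 1: meshes with gear 0 -> depth 1 -> positive (opposite of gear 0)
  gear 2: meshes with gear 0 -> depth 1 -> positive (opposite of gear 0)
  gear 3: meshes with gear 1 -> depth 2 -> negative (opposite of gear 1)
  gear 4: meshes with gear 1 -> depth 2 -> negative (opposite of gear 1)
  gear 5: meshes with gear 1 -> depth 2 -> negative (opposite of gear 1)
  gear 6: meshes with gear 2 -> depth 2 -> negative (opposite of gear 2)
Queried indices 1, 2, 3, 4, 6 -> positive, positive, negative, negative, negative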